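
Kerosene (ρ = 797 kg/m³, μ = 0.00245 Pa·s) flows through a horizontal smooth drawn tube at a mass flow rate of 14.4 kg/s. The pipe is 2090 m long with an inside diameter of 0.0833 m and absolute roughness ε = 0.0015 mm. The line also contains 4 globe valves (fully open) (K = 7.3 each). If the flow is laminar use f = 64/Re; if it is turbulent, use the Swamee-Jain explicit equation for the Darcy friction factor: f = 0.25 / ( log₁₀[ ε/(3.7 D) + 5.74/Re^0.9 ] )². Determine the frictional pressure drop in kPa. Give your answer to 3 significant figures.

ΔP ≈ 2150 kPa

A = πD²/4 = π(0.0833)²/4 = 0.00545 m²; mean velocity V = ṁ/(ρA) = 14.4/(797 · 0.00545) = 3.315 m/s.
Reynolds number Re = ρVD/μ = 797 · 3.315 · 0.0833 / 0.00245 = 8.984e+04.
Re > 4000 → turbulent. Relative roughness ε/D = 1.5e-06/0.0833 = 1.8e-05. Swamee-Jain: f = 0.25/(log₁₀[1.8e-05/3.7 + 5.74/8.984e+04^0.9])² = 0.25/(log₁₀[4.87e-06 + 0.0002])² = 0.25/(-3.689)² = 0.01837.
Total minor-loss coefficient ΣK = 4·7.3 = 29.2.
ΔP = [f·L/D + ΣK]·(ρV²/2) = [0.01837·2090/0.0833 + 29.2]·(797·3.315²/2) = [461 + 29.2]·4380 = 2.147e+06 Pa.
ΔP = 2.147e+06 Pa = 2150 kPa.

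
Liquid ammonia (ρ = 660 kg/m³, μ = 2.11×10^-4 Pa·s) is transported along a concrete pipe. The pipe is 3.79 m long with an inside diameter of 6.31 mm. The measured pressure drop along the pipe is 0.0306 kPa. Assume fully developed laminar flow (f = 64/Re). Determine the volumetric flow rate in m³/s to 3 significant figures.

For laminar flow, f = 64/Re with Re = ρVD/μ, so Darcy-Weisbach reduces to ΔP = 32μLV/D². Solving for V: V = ΔP·D²/(32μL) = 30.6·(0.00631)²/(32·0.000211·3.79) = 0.04761 m/s.
Check: Re = ρVD/μ = 660·0.04761·0.00631/0.000211 = 939.7 < 2300, so the laminar assumption holds.
Q = V·A = 0.04761·(π/4·0.00631²) = 1.489e-06 m³/s = 1.49×10^-6 m³/s.

Q ≈ 1.49×10^-6 m³/s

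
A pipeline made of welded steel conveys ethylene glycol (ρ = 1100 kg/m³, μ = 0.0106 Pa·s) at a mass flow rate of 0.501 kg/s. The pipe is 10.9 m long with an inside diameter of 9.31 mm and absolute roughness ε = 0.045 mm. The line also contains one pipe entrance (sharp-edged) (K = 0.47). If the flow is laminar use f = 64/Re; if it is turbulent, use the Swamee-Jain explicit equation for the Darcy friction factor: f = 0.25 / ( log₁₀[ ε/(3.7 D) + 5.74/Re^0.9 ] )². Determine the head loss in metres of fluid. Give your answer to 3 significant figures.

A = πD²/4 = π(0.00931)²/4 = 6.808e-05 m²; mean velocity V = ṁ/(ρA) = 0.501/(1100 · 6.808e-05) = 6.69 m/s.
Reynolds number Re = ρVD/μ = 1100 · 6.69 · 0.00931 / 0.0106 = 6464.
Re > 4000 → turbulent. Relative roughness ε/D = 4.5e-05/0.00931 = 0.00483. Swamee-Jain: f = 0.25/(log₁₀[0.00483/3.7 + 5.74/6464^0.9])² = 0.25/(log₁₀[0.00131 + 0.00214])² = 0.25/(-2.463)² = 0.0412.
Total minor-loss coefficient ΣK = 1·0.47 = 0.47.
ΔP = [f·L/D + ΣK]·(ρV²/2) = [0.0412·10.9/0.00931 + 0.47]·(1100·6.69²/2) = [48.24 + 0.47]·2.462e+04 = 1.199e+06 Pa.
Head loss h_f = ΔP/(ρg) = 1.199e+06/(1100·9.81) = 111 m.

h_f ≈ 111 m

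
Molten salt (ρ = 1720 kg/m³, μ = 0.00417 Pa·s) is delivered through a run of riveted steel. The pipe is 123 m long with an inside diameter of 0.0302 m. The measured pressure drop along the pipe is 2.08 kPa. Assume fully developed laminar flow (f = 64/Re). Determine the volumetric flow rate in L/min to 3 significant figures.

For laminar flow, f = 64/Re with Re = ρVD/μ, so Darcy-Weisbach reduces to ΔP = 32μLV/D². Solving for V: V = ΔP·D²/(32μL) = 2080·(0.0302)²/(32·0.00417·123) = 0.1156 m/s.
Check: Re = ρVD/μ = 1720·0.1156·0.0302/0.00417 = 1440 < 2300, so the laminar assumption holds.
Q = V·A = 0.1156·(π/4·0.0302²) = 8.279e-05 m³/s = 4.97 L/min.

Q ≈ 4.97 L/min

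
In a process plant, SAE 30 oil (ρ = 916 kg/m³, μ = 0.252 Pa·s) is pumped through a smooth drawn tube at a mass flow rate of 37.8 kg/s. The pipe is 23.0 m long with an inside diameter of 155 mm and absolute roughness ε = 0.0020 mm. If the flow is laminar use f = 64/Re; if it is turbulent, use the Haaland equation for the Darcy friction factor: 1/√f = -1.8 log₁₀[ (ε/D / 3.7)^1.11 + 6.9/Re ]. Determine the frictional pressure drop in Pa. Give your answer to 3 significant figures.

ΔP ≈ 16900 Pa

A = πD²/4 = π(0.155)²/4 = 0.01887 m²; mean velocity V = ṁ/(ρA) = 37.8/(916 · 0.01887) = 2.187 m/s.
Reynolds number Re = ρVD/μ = 916 · 2.187 · 0.155 / 0.252 = 1232.
Re < 2300 → laminar flow, so f = 64/Re = 64/1232 = 0.05194 (the turbulent correlation is not needed).
Darcy-Weisbach: ΔP = f(L/D)(ρV²/2) = 0.05194·(23/0.155)·(916·2.187²/2) = 0.05194·148.4·2191 = 1.688e+04 Pa.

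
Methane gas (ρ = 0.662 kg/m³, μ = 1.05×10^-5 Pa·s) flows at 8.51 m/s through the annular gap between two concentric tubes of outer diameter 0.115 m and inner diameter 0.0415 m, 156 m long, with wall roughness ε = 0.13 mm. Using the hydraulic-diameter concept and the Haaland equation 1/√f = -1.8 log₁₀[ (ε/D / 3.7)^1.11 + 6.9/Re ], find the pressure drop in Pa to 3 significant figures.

Hydraulic diameter D_h = 4A/P = D_o - D_i = 0.115 - 0.0415 = 0.0735 m.
Re = ρVD_h/μ = 0.662·8.51·0.0735/1.05e-05 = 3.944e+04.
ε/D_h = 0.00013/0.0735 = 0.00177; Haaland gives 1/√f = -1.8 log₁₀[0.000206+0.000175] = 6.154, so f = 0.0264.
ΔP = f(L/D_h)(ρV²/2) = 0.0264·156/0.0735·23.97 = 1343 Pa.

ΔP ≈ 1340 Pa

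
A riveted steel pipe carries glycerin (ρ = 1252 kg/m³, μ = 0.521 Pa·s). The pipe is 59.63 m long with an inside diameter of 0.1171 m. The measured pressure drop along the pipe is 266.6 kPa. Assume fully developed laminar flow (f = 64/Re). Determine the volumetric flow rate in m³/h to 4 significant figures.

For laminar flow, f = 64/Re with Re = ρVD/μ, so Darcy-Weisbach reduces to ΔP = 32μLV/D². Solving for V: V = ΔP·D²/(32μL) = 2.666e+05·(0.1171)²/(32·0.521·59.63) = 3.677 m/s.
Check: Re = ρVD/μ = 1252·3.677·0.1171/0.521 = 1035 < 2300, so the laminar assumption holds.
Q = V·A = 3.677·(π/4·0.1171²) = 0.0396 m³/s = 142.6 m³/h.

Q ≈ 142.6 m³/h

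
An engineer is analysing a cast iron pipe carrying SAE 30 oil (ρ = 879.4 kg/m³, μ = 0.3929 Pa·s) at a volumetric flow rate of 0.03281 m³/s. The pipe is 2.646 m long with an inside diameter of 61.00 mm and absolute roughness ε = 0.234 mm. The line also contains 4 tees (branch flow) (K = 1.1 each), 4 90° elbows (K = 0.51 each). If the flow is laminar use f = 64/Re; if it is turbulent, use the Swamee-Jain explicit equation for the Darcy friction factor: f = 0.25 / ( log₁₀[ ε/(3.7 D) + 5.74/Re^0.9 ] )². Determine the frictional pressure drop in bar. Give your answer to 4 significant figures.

Cross-sectional area A = πD²/4 = π(0.061)²/4 = 0.002922 m²; mean velocity V = Q/A = 0.03281/0.002922 = 11.23 m/s.
Reynolds number Re = ρVD/μ = 879.4 · 11.23 · 0.061 / 0.393 = 1533.
Re < 2300 → laminar flow, so f = 64/Re = 64/1533 = 0.04175 (the turbulent correlation is not needed).
Total minor-loss coefficient ΣK = 4·1.1 + 4·0.51 = 6.44.
ΔP = [f·L/D + ΣK]·(ρV²/2) = [0.04175·2.646/0.061 + 6.44]·(879.4·11.23²/2) = [1.811 + 6.44]·5.542e+04 = 4.573e+05 Pa.
ΔP = 4.573e+05 Pa = 4.573 bar.

ΔP ≈ 4.573 bar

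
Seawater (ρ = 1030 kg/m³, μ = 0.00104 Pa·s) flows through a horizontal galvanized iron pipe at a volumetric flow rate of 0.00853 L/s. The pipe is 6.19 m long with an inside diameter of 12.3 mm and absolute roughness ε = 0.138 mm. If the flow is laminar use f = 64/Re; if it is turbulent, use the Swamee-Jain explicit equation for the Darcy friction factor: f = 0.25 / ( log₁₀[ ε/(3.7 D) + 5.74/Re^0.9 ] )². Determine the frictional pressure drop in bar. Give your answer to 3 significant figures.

Q = 0.00853 L/s = 0.00853/1000 = 8.53e-06 m³/s.
Cross-sectional area A = πD²/4 = π(0.0123)²/4 = 0.0001188 m²; mean velocity V = Q/A = 8.53e-06/0.0001188 = 0.07179 m/s.
Reynolds number Re = ρVD/μ = 1030 · 0.07179 · 0.0123 / 0.00104 = 874.5.
Re < 2300 → laminar flow, so f = 64/Re = 64/874.5 = 0.07318 (the turbulent correlation is not needed).
Darcy-Weisbach: ΔP = f(L/D)(ρV²/2) = 0.07318·(6.19/0.0123)·(1030·0.07179²/2) = 0.07318·503.3·2.654 = 97.75 Pa.
ΔP = 97.75 Pa = 9.77×10^-4 bar.

ΔP ≈ 9.77×10^-4 bar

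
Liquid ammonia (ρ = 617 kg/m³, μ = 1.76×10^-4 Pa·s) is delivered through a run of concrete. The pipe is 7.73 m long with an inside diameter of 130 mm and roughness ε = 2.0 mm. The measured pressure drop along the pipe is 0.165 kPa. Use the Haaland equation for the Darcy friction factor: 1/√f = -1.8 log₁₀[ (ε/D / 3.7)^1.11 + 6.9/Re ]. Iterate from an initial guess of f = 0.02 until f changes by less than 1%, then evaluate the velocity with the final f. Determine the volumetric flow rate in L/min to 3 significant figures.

Rearranging Darcy-Weisbach: V = √(2·ΔP·D/(f·L·ρ)). With ε/D = 0.002/0.13 = 0.0154, iterate starting from f = 0.02:
  f = 0.02 → V = √(2·165·0.13/(0.02·7.73·617)) = 0.6706 m/s; Re = ρVD/μ = 3.056e+05; f → 0.04433
  f = 0.04433 → V = 0.4505 m/s; Re = 2.053e+05; f → 0.0444
Converged (Δf/f < 1%). With the final f = 0.0444: V = √(2·165·0.13/(0.0444·7.73·617)) = 0.4501 m/s.
Q = V·A = 0.4501·(π/4·0.13²) = 0.005974 m³/s = 358 L/min.

Q ≈ 358 L/min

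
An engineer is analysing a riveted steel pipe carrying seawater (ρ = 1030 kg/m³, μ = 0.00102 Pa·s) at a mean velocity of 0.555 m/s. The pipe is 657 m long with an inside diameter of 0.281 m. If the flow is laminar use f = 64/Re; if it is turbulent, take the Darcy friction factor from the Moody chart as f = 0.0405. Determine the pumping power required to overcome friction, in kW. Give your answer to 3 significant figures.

Reynolds number Re = ρVD/μ = 1030 · 0.555 · 0.281 / 0.00102 = 1.575e+05.
Re > 4000 → turbulent; use the Moody-chart value f = 0.0405.
Darcy-Weisbach: ΔP = f(L/D)(ρV²/2) = 0.0405·(657/0.281)·(1030·0.555²/2) = 0.0405·2338·158.6 = 1.502e+04 Pa.
Q = V·A = 0.555·0.06202 = 0.03442 m³/s.
Pumping power P = QΔP = 0.03442·1.502e+04 = 517.0 W = 0.517 kW.

P ≈ 0.517 kW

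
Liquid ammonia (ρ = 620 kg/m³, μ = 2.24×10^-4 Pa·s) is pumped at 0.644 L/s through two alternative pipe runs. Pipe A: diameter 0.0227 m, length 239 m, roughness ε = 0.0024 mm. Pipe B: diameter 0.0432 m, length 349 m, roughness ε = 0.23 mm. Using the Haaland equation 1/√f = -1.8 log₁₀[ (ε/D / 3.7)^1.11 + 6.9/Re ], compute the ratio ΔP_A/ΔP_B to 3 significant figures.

Pipe A: V = Q/A = 0.000644/0.0004047 = 1.591 m/s; Re = 9.998e+04; ε/D = 0.000106; Haaland → f = 0.01829; ΔP_A = f(L/D)(ρV²/2) = 1.512e+05 Pa.
Pipe B: V = Q/A = 0.000644/0.001466 = 0.4394 m/s; Re = 5.254e+04; ε/D = 0.00532; Haaland → f = 0.03254; ΔP_B = f(L/D)(ρV²/2) = 1.573e+04 Pa.
ΔP_A/ΔP_B = 1.512e+05/1.573e+04 = 9.61.

ΔP_A/ΔP_B ≈ 9.61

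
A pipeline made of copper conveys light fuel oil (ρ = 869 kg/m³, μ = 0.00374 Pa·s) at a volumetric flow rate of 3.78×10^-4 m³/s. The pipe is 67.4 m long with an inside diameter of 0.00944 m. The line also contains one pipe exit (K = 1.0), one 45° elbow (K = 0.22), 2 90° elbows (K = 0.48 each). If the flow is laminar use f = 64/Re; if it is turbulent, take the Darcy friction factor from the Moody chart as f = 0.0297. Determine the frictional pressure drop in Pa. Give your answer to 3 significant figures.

ΔP ≈ 2.72×10^6 Pa

Cross-sectional area A = πD²/4 = π(0.00944)²/4 = 6.999e-05 m²; mean velocity V = Q/A = 0.000378/6.999e-05 = 5.401 m/s.
Reynolds number Re = ρVD/μ = 869 · 5.401 · 0.00944 / 0.00374 = 1.185e+04.
Re > 4000 → turbulent; use the Moody-chart value f = 0.0297.
Total minor-loss coefficient ΣK = 1·1 + 1·0.22 + 2·0.48 = 2.18.
ΔP = [f·L/D + ΣK]·(ρV²/2) = [0.0297·67.4/0.00944 + 2.18]·(869·5.401²/2) = [212.1 + 2.18]·1.267e+04 = 2.715e+06 Pa.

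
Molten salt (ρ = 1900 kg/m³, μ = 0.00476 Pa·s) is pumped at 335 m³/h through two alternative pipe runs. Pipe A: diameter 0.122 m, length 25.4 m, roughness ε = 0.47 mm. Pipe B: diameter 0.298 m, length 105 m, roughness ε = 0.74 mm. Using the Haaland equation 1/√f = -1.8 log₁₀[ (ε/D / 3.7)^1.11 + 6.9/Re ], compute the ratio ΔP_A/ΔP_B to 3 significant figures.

Pipe A: V = Q/A = 0.09306/0.01169 = 7.96 m/s; Re = 3.876e+05; ε/D = 0.00385; Haaland → f = 0.02843; ΔP_A = f(L/D)(ρV²/2) = 3.563e+05 Pa.
Pipe B: V = Q/A = 0.09306/0.06975 = 1.334 m/s; Re = 1.587e+05; ε/D = 0.00248; Haaland → f = 0.02573; ΔP_B = f(L/D)(ρV²/2) = 1.533e+04 Pa.
ΔP_A/ΔP_B = 3.563e+05/1.533e+04 = 23.2.

ΔP_A/ΔP_B ≈ 23.2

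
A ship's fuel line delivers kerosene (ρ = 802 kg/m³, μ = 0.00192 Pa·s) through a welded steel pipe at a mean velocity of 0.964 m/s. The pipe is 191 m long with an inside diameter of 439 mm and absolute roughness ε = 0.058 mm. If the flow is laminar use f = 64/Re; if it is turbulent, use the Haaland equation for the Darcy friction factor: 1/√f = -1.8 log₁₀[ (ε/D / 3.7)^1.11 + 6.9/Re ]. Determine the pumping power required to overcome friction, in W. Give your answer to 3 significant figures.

P ≈ 396 W

Reynolds number Re = ρVD/μ = 802 · 0.964 · 0.439 / 0.00192 = 1.768e+05.
Re > 4000 → turbulent. Relative roughness ε/D = 5.8e-05/0.439 = 0.000132. Haaland: 1/√f = -1.8 log₁₀[(0.000132/3.7)^1.11 + 6.9/1.768e+05] = -1.8 log₁₀[1.16e-05 + 3.9e-05] = 7.732, so f = 0.01673.
Darcy-Weisbach: ΔP = f(L/D)(ρV²/2) = 0.01673·(191/0.439)·(802·0.964²/2) = 0.01673·435.1·372.6 = 2712 Pa.
Q = V·A = 0.964·0.1514 = 0.1459 m³/s.
Pumping power P = QΔP = 0.1459·2712 = 395.7 W = 396 W.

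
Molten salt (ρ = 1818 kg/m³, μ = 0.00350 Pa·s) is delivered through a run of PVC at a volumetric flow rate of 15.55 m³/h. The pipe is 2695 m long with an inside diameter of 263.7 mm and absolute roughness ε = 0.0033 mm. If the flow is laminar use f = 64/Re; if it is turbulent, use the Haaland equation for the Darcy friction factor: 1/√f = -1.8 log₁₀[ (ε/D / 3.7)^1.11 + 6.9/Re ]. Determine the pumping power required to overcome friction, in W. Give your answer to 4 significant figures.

Q = 15.55 m³/h = 15.55/3600 = 0.004319 m³/s.
Cross-sectional area A = πD²/4 = π(0.2637)²/4 = 0.05461 m²; mean velocity V = Q/A = 0.004319/0.05461 = 0.07909 m/s.
Reynolds number Re = ρVD/μ = 1818 · 0.07909 · 0.2637 / 0.0035 = 1.083e+04.
Re > 4000 → turbulent. Relative roughness ε/D = 3.3e-06/0.2637 = 1.25e-05. Haaland: 1/√f = -1.8 log₁₀[(1.25e-05/3.7)^1.11 + 6.9/1.083e+04] = -1.8 log₁₀[8.46e-07 + 0.000637] = 5.752, so f = 0.03023.
Darcy-Weisbach: ΔP = f(L/D)(ρV²/2) = 0.03023·(2695/0.2637)·(1818·0.07909²/2) = 0.03023·1.022e+04·5.686 = 1757 Pa.
Pumping power P = QΔP = 0.004319·1757 = 7.5875 W = 7.588 W.

P ≈ 7.588 W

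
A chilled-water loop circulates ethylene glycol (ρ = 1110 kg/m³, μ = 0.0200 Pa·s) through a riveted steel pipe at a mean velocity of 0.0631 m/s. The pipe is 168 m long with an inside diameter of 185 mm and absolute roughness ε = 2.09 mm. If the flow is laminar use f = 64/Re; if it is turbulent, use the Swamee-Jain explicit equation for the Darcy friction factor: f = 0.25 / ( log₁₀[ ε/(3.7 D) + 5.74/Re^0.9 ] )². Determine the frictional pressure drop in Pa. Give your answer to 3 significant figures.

ΔP ≈ 198 Pa

Reynolds number Re = ρVD/μ = 1110 · 0.0631 · 0.185 / 0.02 = 647.9.
Re < 2300 → laminar flow, so f = 64/Re = 64/647.9 = 0.09878 (the turbulent correlation is not needed).
Darcy-Weisbach: ΔP = f(L/D)(ρV²/2) = 0.09878·(168/0.185)·(1110·0.0631²/2) = 0.09878·908.1·2.21 = 198.2 Pa.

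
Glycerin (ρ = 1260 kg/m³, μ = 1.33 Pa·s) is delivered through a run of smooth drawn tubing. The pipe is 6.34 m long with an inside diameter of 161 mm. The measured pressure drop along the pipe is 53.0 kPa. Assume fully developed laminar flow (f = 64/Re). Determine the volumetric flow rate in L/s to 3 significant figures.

Q ≈ 104 L/s

For laminar flow, f = 64/Re with Re = ρVD/μ, so Darcy-Weisbach reduces to ΔP = 32μLV/D². Solving for V: V = ΔP·D²/(32μL) = 5.3e+04·(0.161)²/(32·1.33·6.34) = 5.091 m/s.
Check: Re = ρVD/μ = 1260·5.091·0.161/1.33 = 776.6 < 2300, so the laminar assumption holds.
Q = V·A = 5.091·(π/4·0.161²) = 0.1037 m³/s = 104 L/s.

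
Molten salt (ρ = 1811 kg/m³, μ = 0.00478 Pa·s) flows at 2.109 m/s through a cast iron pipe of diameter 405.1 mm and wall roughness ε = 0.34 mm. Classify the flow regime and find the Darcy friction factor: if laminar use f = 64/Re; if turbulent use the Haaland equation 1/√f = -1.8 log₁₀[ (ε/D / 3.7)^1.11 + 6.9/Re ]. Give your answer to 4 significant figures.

f ≈ 0.01975

Re = ρVD/μ = 1811·2.109·0.4051/0.00478 = 3.237e+05.
Re > 4000 → turbulent. ε/D = 0.00034/0.4051 = 0.000839; Haaland: 1/√f = -1.8 log₁₀[9.01e-05 + 2.13e-05] = 7.115, so f = 0.01975.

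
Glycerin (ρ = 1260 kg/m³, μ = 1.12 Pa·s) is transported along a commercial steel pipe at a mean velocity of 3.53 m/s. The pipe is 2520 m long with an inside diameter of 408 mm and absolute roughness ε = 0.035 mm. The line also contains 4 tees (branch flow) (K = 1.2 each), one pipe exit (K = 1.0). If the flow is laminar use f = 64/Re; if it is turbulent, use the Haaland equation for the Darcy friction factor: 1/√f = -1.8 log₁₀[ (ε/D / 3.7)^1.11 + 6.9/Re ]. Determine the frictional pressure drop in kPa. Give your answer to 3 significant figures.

Reynolds number Re = ρVD/μ = 1260 · 3.53 · 0.408 / 1.12 = 1620.
Re < 2300 → laminar flow, so f = 64/Re = 64/1620 = 0.0395 (the turbulent correlation is not needed).
Total minor-loss coefficient ΣK = 4·1.2 + 1·1 = 5.8.
ΔP = [f·L/D + ΣK]·(ρV²/2) = [0.0395·2520/0.408 + 5.8]·(1260·3.53²/2) = [244 + 5.8]·7850 = 1.961e+06 Pa.
ΔP = 1.961e+06 Pa = 1960 kPa.

ΔP ≈ 1960 kPa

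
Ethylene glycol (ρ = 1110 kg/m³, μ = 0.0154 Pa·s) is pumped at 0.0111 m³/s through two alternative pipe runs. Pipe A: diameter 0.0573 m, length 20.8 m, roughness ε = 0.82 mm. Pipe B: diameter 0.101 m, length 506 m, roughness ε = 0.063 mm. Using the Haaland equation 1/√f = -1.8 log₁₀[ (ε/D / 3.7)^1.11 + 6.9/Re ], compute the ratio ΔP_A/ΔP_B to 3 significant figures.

ΔP_A/ΔP_B ≈ 1.01

Pipe A: V = Q/A = 0.0111/0.002579 = 4.305 m/s; Re = 1.778e+04; ε/D = 0.0143; Haaland → f = 0.04551; ΔP_A = f(L/D)(ρV²/2) = 1.699e+05 Pa.
Pipe B: V = Q/A = 0.0111/0.008012 = 1.385 m/s; Re = 1.009e+04; ε/D = 0.000624; Haaland → f = 0.03159; ΔP_B = f(L/D)(ρV²/2) = 1.686e+05 Pa.
ΔP_A/ΔP_B = 1.699e+05/1.686e+05 = 1.01.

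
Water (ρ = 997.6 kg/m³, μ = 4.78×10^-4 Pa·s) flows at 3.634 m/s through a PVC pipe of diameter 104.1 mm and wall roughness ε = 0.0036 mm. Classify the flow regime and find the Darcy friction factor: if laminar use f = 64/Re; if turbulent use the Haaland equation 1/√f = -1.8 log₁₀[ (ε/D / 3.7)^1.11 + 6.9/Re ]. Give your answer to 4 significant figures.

Re = ρVD/μ = 997.6·3.634·0.1041/0.000478 = 7.895e+05.
Re > 4000 → turbulent. ε/D = 3.6e-06/0.1041 = 3.46e-05; Haaland: 1/√f = -1.8 log₁₀[2.61e-06 + 8.74e-06] = 8.901, so f = 0.01262.

f ≈ 0.01262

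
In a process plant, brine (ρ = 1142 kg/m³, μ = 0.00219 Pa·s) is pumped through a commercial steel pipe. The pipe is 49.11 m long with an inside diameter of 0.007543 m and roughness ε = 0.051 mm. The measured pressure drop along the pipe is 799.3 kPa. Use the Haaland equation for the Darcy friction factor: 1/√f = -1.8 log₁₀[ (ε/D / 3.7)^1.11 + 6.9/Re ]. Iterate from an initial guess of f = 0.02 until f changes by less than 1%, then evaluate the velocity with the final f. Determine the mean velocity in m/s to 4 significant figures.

Rearranging Darcy-Weisbach: V = √(2·ΔP·D/(f·L·ρ)). With ε/D = 5.1e-05/0.007543 = 0.00676, iterate starting from f = 0.02:
  f = 0.02 → V = √(2·7.993e+05·0.007543/(0.02·49.11·1142)) = 3.279 m/s; Re = ρVD/μ = 1.29e+04; f → 0.03829
  f = 0.03829 → V = 2.37 m/s; Re = 9321; f → 0.03989
  f = 0.03989 → V = 2.322 m/s; Re = 9132; f → 0.04001
Converged (Δf/f < 1%). With the final f = 0.04001: V = √(2·7.993e+05·0.007543/(0.04001·49.11·1142)) = 2.318 m/s.

V ≈ 2.318 m/s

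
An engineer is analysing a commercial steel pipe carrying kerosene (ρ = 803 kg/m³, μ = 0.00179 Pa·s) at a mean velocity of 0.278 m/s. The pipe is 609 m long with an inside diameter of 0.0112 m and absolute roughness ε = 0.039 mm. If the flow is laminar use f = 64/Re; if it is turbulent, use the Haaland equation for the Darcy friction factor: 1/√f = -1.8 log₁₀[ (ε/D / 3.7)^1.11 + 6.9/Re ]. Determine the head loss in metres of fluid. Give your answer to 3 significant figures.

h_f ≈ 9.81 m

Reynolds number Re = ρVD/μ = 803 · 0.278 · 0.0112 / 0.00179 = 1397.
Re < 2300 → laminar flow, so f = 64/Re = 64/1397 = 0.04582 (the turbulent correlation is not needed).
Darcy-Weisbach: ΔP = f(L/D)(ρV²/2) = 0.04582·(609/0.0112)·(803·0.278²/2) = 0.04582·5.438e+04·31.03 = 7.731e+04 Pa.
Head loss h_f = ΔP/(ρg) = 7.731e+04/(803·9.81) = 9.81 m.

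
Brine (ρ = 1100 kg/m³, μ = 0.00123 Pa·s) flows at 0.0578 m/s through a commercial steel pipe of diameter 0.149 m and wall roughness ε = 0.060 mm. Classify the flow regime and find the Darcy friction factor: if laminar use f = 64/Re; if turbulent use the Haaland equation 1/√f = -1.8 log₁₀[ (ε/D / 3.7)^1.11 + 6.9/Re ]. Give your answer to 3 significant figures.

Re = ρVD/μ = 1100·0.0578·0.149/0.00123 = 7702.
Re > 4000 → turbulent. ε/D = 6e-05/0.149 = 0.000403; Haaland: 1/√f = -1.8 log₁₀[3.99e-05 + 0.000896] = 5.452, so f = 0.03364.

f ≈ 0.0336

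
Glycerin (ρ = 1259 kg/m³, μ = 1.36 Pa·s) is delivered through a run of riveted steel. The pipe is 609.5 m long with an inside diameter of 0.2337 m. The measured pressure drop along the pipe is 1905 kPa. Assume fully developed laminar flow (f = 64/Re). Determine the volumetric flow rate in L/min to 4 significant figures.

Q ≈ 10100 L/min

For laminar flow, f = 64/Re with Re = ρVD/μ, so Darcy-Weisbach reduces to ΔP = 32μLV/D². Solving for V: V = ΔP·D²/(32μL) = 1.905e+06·(0.2337)²/(32·1.36·609.5) = 3.922 m/s.
Check: Re = ρVD/μ = 1259·3.922·0.2337/1.36 = 848.6 < 2300, so the laminar assumption holds.
Q = V·A = 3.922·(π/4·0.2337²) = 0.1683 m³/s = 10100 L/min.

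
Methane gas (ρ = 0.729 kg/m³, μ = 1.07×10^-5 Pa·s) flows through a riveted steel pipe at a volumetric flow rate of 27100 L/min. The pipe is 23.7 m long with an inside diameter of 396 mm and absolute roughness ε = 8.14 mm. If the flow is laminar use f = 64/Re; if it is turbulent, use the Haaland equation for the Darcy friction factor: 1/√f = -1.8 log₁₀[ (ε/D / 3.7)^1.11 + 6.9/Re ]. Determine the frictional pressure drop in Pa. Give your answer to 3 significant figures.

Q = 27100 L/min = 27100/60000 = 0.4517 m³/s.
Cross-sectional area A = πD²/4 = π(0.396)²/4 = 0.1232 m²; mean velocity V = Q/A = 0.4517/0.1232 = 3.667 m/s.
Reynolds number Re = ρVD/μ = 0.729 · 3.667 · 0.396 / 1.07e-05 = 9.894e+04.
Re > 4000 → turbulent. Relative roughness ε/D = 0.00814/0.396 = 0.0206. Haaland: 1/√f = -1.8 log₁₀[(0.0206/3.7)^1.11 + 6.9/9.894e+04] = -1.8 log₁₀[0.00314 + 6.97e-05] = 4.489, so f = 0.04963.
Darcy-Weisbach: ΔP = f(L/D)(ρV²/2) = 0.04963·(23.7/0.396)·(0.729·3.667²/2) = 0.04963·59.85·4.902 = 14.56 Pa.

ΔP ≈ 14.6 Pa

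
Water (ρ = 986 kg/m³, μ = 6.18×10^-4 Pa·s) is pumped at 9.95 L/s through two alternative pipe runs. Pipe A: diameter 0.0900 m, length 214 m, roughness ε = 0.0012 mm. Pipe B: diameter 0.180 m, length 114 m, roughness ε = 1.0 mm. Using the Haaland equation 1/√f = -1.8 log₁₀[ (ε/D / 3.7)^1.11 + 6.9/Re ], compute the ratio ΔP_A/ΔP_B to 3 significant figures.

Pipe A: V = Q/A = 0.00995/0.006362 = 1.564 m/s; Re = 2.246e+05; ε/D = 1.33e-05; Haaland → f = 0.01524; ΔP_A = f(L/D)(ρV²/2) = 4.371e+04 Pa.
Pipe B: V = Q/A = 0.00995/0.02545 = 0.391 m/s; Re = 1.123e+05; ε/D = 0.00556; Haaland → f = 0.03213; ΔP_B = f(L/D)(ρV²/2) = 1534 Pa.
ΔP_A/ΔP_B = 4.371e+04/1534 = 28.5.

ΔP_A/ΔP_B ≈ 28.5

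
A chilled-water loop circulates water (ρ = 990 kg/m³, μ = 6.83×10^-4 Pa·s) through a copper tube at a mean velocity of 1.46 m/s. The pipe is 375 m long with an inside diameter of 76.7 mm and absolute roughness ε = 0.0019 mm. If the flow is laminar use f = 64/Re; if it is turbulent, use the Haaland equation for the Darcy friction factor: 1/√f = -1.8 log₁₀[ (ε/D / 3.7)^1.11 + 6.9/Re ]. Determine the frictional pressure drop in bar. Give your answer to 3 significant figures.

Reynolds number Re = ρVD/μ = 990 · 1.46 · 0.0767 / 0.000683 = 1.623e+05.
Re > 4000 → turbulent. Relative roughness ε/D = 1.9e-06/0.0767 = 2.48e-05. Haaland: 1/√f = -1.8 log₁₀[(2.48e-05/3.7)^1.11 + 6.9/1.623e+05] = -1.8 log₁₀[1.81e-06 + 4.25e-05] = 7.836, so f = 0.01629.
Darcy-Weisbach: ΔP = f(L/D)(ρV²/2) = 0.01629·(375/0.0767)·(990·1.46²/2) = 0.01629·4889·1055 = 8.401e+04 Pa.
ΔP = 8.401e+04 Pa = 0.840 bar.

ΔP ≈ 0.840 bar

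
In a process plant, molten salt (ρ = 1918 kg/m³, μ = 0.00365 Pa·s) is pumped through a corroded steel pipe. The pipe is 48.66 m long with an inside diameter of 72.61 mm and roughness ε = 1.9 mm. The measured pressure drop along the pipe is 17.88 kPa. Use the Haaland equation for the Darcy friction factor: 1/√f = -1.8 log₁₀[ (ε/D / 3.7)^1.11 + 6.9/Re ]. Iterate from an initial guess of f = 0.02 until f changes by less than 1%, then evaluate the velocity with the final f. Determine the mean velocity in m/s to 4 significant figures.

V ≈ 0.7088 m/s

Rearranging Darcy-Weisbach: V = √(2·ΔP·D/(f·L·ρ)). With ε/D = 0.0019/0.07261 = 0.0262, iterate starting from f = 0.02:
  f = 0.02 → V = √(2·1.788e+04·0.07261/(0.02·48.66·1918)) = 1.179 m/s; Re = ρVD/μ = 4.5e+04; f → 0.0549
  f = 0.0549 → V = 0.7119 m/s; Re = 2.716e+04; f → 0.05537
Converged (Δf/f < 1%). With the final f = 0.05537: V = √(2·1.788e+04·0.07261/(0.05537·48.66·1918)) = 0.7088 m/s.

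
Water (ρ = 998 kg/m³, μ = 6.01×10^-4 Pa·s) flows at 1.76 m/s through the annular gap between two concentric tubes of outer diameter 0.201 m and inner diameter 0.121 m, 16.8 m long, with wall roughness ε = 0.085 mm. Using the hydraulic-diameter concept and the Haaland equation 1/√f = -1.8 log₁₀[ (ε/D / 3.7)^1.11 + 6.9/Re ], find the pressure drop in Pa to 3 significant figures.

ΔP ≈ 6820 Pa

Hydraulic diameter D_h = 4A/P = D_o - D_i = 0.201 - 0.121 = 0.08 m.
Re = ρVD_h/μ = 998·1.76·0.08/0.000601 = 2.338e+05.
ε/D_h = 8.5e-05/0.08 = 0.00106; Haaland gives 1/√f = -1.8 log₁₀[0.000117+2.95e-05] = 6.901, so f = 0.021.
ΔP = f(L/D_h)(ρV²/2) = 0.021·16.8/0.08·1546 = 6816 Pa.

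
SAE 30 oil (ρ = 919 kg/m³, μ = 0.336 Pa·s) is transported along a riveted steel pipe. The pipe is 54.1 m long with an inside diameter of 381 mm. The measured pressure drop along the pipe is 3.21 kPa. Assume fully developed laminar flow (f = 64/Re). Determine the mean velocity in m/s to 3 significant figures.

For laminar flow, f = 64/Re with Re = ρVD/μ, so Darcy-Weisbach reduces to ΔP = 32μLV/D². Solving for V: V = ΔP·D²/(32μL) = 3210·(0.381)²/(32·0.336·54.1) = 0.8011 m/s.
Check: Re = ρVD/μ = 919·0.8011·0.381/0.336 = 834.8 < 2300, so the laminar assumption holds.

V ≈ 0.801 m/s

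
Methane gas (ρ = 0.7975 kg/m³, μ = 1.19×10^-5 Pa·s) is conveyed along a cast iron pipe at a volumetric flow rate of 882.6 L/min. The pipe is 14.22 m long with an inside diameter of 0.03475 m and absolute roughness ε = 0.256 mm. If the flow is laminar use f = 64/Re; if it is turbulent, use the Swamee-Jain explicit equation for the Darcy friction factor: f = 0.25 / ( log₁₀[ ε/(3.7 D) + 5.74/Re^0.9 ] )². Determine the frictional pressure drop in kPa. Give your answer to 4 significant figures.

ΔP ≈ 1.439 kPa

Q = 882.6 L/min = 882.6/60000 = 0.01471 m³/s.
Cross-sectional area A = πD²/4 = π(0.03475)²/4 = 0.0009484 m²; mean velocity V = Q/A = 0.01471/0.0009484 = 15.51 m/s.
Reynolds number Re = ρVD/μ = 0.7975 · 15.51 · 0.03475 / 1.19e-05 = 3.612e+04.
Re > 4000 → turbulent. Relative roughness ε/D = 0.000256/0.03475 = 0.00737. Swamee-Jain: f = 0.25/(log₁₀[0.00737/3.7 + 5.74/3.612e+04^0.9])² = 0.25/(log₁₀[0.00199 + 0.000454])² = 0.25/(-2.612)² = 0.03665.
Darcy-Weisbach: ΔP = f(L/D)(ρV²/2) = 0.03665·(14.22/0.03475)·(0.7975·15.51²/2) = 0.03665·409.2·95.92 = 1439 Pa.
ΔP = 1439 Pa = 1.439 kPa.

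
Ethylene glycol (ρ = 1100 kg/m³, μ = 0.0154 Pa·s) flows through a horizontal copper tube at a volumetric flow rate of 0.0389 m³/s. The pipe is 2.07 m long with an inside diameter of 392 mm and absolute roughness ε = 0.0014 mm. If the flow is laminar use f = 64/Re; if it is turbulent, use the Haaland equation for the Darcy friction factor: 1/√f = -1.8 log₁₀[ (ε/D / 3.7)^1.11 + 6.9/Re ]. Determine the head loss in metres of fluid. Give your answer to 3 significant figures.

h_f ≈ 8.89×10^-4 m

Cross-sectional area A = πD²/4 = π(0.392)²/4 = 0.1207 m²; mean velocity V = Q/A = 0.0389/0.1207 = 0.3223 m/s.
Reynolds number Re = ρVD/μ = 1100 · 0.3223 · 0.392 / 0.0154 = 9025.
Re > 4000 → turbulent. Relative roughness ε/D = 1.4e-06/0.392 = 3.57e-06. Haaland: 1/√f = -1.8 log₁₀[(3.57e-06/3.7)^1.11 + 6.9/9025] = -1.8 log₁₀[2.1e-07 + 0.000765] = 5.61, so f = 0.03178.
Darcy-Weisbach: ΔP = f(L/D)(ρV²/2) = 0.03178·(2.07/0.392)·(1100·0.3223²/2) = 0.03178·5.281·57.14 = 9.588 Pa.
Head loss h_f = ΔP/(ρg) = 9.588/(1100·9.81) = 8.89×10^-4 m.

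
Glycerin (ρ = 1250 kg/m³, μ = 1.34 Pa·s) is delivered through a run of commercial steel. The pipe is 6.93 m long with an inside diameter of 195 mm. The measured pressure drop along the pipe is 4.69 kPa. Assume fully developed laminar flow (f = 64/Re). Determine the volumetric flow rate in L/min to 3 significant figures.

Q ≈ 1080 L/min

For laminar flow, f = 64/Re with Re = ρVD/μ, so Darcy-Weisbach reduces to ΔP = 32μLV/D². Solving for V: V = ΔP·D²/(32μL) = 4690·(0.195)²/(32·1.34·6.93) = 0.6001 m/s.
Check: Re = ρVD/μ = 1250·0.6001·0.195/1.34 = 109.2 < 2300, so the laminar assumption holds.
Q = V·A = 0.6001·(π/4·0.195²) = 0.01792 m³/s = 1080 L/min.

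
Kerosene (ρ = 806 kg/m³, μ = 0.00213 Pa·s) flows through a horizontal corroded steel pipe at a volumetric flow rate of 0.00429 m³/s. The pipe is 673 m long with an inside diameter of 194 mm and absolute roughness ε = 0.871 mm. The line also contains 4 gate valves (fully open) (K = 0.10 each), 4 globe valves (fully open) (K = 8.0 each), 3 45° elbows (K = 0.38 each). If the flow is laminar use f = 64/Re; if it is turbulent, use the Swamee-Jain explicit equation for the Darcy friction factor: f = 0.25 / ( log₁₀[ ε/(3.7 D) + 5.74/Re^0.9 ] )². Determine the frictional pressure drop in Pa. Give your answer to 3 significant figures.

Cross-sectional area A = πD²/4 = π(0.194)²/4 = 0.02956 m²; mean velocity V = Q/A = 0.00429/0.02956 = 0.1451 m/s.
Reynolds number Re = ρVD/μ = 806 · 0.1451 · 0.194 / 0.00213 = 1.065e+04.
Re > 4000 → turbulent. Relative roughness ε/D = 0.000871/0.194 = 0.00449. Swamee-Jain: f = 0.25/(log₁₀[0.00449/3.7 + 5.74/1.065e+04^0.9])² = 0.25/(log₁₀[0.00121 + 0.00136])² = 0.25/(-2.589)² = 0.03729.
Total minor-loss coefficient ΣK = 4·0.1 + 4·8 + 3·0.38 = 33.5.
ΔP = [f·L/D + ΣK]·(ρV²/2) = [0.03729·673/0.194 + 33.5]·(806·0.1451²/2) = [129.4 + 33.5]·8.489 = 1383 Pa.

ΔP ≈ 1380 Pa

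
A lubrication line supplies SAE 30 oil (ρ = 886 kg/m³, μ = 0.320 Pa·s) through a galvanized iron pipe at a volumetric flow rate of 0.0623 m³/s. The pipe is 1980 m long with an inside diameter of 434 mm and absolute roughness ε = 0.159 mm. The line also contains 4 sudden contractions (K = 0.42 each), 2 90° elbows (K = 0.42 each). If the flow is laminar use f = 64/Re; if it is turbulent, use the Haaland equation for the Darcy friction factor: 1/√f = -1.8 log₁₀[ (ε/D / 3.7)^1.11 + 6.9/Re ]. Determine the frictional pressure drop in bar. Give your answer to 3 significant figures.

ΔP ≈ 0.455 bar

Cross-sectional area A = πD²/4 = π(0.434)²/4 = 0.1479 m²; mean velocity V = Q/A = 0.0623/0.1479 = 0.4211 m/s.
Reynolds number Re = ρVD/μ = 886 · 0.4211 · 0.434 / 0.32 = 506.
Re < 2300 → laminar flow, so f = 64/Re = 64/506 = 0.1265 (the turbulent correlation is not needed).
Total minor-loss coefficient ΣK = 4·0.42 + 2·0.42 = 2.52.
ΔP = [f·L/D + ΣK]·(ρV²/2) = [0.1265·1980/0.434 + 2.52]·(886·0.4211²/2) = [577 + 2.52]·78.57 = 4.553e+04 Pa.
ΔP = 4.553e+04 Pa = 0.455 bar.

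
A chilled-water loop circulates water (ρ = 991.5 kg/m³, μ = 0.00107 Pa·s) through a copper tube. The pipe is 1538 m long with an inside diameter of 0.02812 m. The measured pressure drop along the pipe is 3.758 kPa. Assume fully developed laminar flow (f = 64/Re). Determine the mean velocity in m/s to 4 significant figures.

V ≈ 0.05643 m/s

For laminar flow, f = 64/Re with Re = ρVD/μ, so Darcy-Weisbach reduces to ΔP = 32μLV/D². Solving for V: V = ΔP·D²/(32μL) = 3758·(0.02812)²/(32·0.00107·1538) = 0.05643 m/s.
Check: Re = ρVD/μ = 991.5·0.05643·0.02812/0.00107 = 1470 < 2300, so the laminar assumption holds.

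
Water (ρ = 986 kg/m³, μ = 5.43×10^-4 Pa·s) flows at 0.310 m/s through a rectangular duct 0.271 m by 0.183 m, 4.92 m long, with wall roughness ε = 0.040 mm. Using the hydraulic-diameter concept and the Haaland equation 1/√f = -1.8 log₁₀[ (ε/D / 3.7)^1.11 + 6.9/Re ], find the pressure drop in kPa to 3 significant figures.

Hydraulic diameter D_h = 4A/P = 4·(0.271·0.183)/(2·(0.271+0.183)) = 0.1984/0.908 = 0.2185 m.
Re = ρVD_h/μ = 986·0.31·0.2185/0.000543 = 1.23e+05.
ε/D_h = 4e-05/0.2185 = 0.000183; Haaland gives 1/√f = -1.8 log₁₀[1.66e-05+5.61e-05] = 7.449, so f = 0.01802.
ΔP = f(L/D_h)(ρV²/2) = 0.01802·4.92/0.2185·47.38 = 19.23 Pa.
ΔP = 0.0192 kPa.

ΔP ≈ 0.0192 kPa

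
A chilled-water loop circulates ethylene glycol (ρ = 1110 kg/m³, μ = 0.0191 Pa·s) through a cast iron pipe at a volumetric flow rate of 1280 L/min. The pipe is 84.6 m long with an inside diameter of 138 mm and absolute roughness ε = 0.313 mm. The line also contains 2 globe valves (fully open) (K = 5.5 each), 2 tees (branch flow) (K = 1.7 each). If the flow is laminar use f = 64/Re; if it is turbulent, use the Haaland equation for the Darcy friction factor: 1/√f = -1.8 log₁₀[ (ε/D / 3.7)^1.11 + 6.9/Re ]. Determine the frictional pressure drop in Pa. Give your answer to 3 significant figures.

Q = 1280 L/min = 1280/60000 = 0.02133 m³/s.
Cross-sectional area A = πD²/4 = π(0.138)²/4 = 0.01496 m²; mean velocity V = Q/A = 0.02133/0.01496 = 1.426 m/s.
Reynolds number Re = ρVD/μ = 1110 · 1.426 · 0.138 / 0.0191 = 1.144e+04.
Re > 4000 → turbulent. Relative roughness ε/D = 0.000313/0.138 = 0.00227. Haaland: 1/√f = -1.8 log₁₀[(0.00227/3.7)^1.11 + 6.9/1.144e+04] = -1.8 log₁₀[0.000272 + 0.000603] = 5.504, so f = 0.033.
Total minor-loss coefficient ΣK = 2·5.5 + 2·1.7 = 14.4.
ΔP = [f·L/D + ΣK]·(ρV²/2) = [0.033·84.6/0.138 + 14.4]·(1110·1.426²/2) = [20.23 + 14.4]·1129 = 3.91e+04 Pa.

ΔP ≈ 39100 Pa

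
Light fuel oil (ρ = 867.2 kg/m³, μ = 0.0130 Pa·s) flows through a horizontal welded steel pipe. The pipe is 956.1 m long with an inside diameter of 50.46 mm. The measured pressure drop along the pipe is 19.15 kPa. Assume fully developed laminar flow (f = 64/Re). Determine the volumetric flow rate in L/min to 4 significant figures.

For laminar flow, f = 64/Re with Re = ρVD/μ, so Darcy-Weisbach reduces to ΔP = 32μLV/D². Solving for V: V = ΔP·D²/(32μL) = 1.915e+04·(0.05046)²/(32·0.013·956.1) = 0.1226 m/s.
Check: Re = ρVD/μ = 867.2·0.1226·0.05046/0.013 = 412.7 < 2300, so the laminar assumption holds.
Q = V·A = 0.1226·(π/4·0.05046²) = 0.0002452 m³/s = 14.71 L/min.

Q ≈ 14.71 L/min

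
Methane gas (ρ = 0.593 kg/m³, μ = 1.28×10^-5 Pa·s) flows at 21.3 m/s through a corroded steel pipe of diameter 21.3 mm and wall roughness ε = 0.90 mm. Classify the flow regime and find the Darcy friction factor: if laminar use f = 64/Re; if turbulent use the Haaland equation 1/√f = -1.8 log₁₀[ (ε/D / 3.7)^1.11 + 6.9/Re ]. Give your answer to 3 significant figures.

Re = ρVD/μ = 0.593·21.3·0.0213/1.28e-05 = 2.102e+04.
Re > 4000 → turbulent. ε/D = 0.0009/0.0213 = 0.0423; Haaland: 1/√f = -1.8 log₁₀[0.00698 + 0.000328] = 3.845, so f = 0.06764.

f ≈ 0.0676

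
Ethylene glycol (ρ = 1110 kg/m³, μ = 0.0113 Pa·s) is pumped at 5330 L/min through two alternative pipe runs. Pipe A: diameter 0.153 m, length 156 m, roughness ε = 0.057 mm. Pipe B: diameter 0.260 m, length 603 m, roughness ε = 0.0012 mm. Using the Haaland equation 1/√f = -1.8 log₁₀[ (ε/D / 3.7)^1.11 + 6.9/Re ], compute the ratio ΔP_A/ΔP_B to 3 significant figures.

Pipe A: V = Q/A = 0.08883/0.01839 = 4.832 m/s; Re = 7.262e+04; ε/D = 0.000373; Haaland → f = 0.02049; ΔP_A = f(L/D)(ρV²/2) = 2.707e+05 Pa.
Pipe B: V = Q/A = 0.08883/0.05309 = 1.673 m/s; Re = 4.273e+04; ε/D = 4.62e-06; Haaland → f = 0.02147; ΔP_B = f(L/D)(ρV²/2) = 7.738e+04 Pa.
ΔP_A/ΔP_B = 2.707e+05/7.738e+04 = 3.50.

ΔP_A/ΔP_B ≈ 3.50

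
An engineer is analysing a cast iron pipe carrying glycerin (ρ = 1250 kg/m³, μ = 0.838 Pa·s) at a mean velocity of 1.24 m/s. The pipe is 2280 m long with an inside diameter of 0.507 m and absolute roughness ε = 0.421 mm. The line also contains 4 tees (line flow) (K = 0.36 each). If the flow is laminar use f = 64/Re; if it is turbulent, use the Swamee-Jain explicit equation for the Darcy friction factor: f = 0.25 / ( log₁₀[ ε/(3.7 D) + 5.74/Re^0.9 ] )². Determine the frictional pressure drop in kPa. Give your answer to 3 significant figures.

Reynolds number Re = ρVD/μ = 1250 · 1.24 · 0.507 / 0.838 = 937.8.
Re < 2300 → laminar flow, so f = 64/Re = 64/937.8 = 0.06825 (the turbulent correlation is not needed).
Total minor-loss coefficient ΣK = 4·0.36 = 1.44.
ΔP = [f·L/D + ΣK]·(ρV²/2) = [0.06825·2280/0.507 + 1.44]·(1250·1.24²/2) = [306.9 + 1.44]·961 = 2.963e+05 Pa.
ΔP = 2.963e+05 Pa = 296 kPa.

ΔP ≈ 296 kPa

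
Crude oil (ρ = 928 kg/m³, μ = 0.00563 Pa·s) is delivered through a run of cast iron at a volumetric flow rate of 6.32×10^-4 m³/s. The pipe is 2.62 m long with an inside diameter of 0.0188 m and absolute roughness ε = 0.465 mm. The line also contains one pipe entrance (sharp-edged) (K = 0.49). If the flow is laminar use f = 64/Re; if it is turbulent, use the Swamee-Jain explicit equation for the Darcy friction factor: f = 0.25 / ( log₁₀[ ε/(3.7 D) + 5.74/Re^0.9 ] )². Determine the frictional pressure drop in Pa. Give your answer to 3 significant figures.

Cross-sectional area A = πD²/4 = π(0.0188)²/4 = 0.0002776 m²; mean velocity V = Q/A = 0.000632/0.0002776 = 2.277 m/s.
Reynolds number Re = ρVD/μ = 928 · 2.277 · 0.0188 / 0.00563 = 7055.
Re > 4000 → turbulent. Relative roughness ε/D = 0.000465/0.0188 = 0.0247. Swamee-Jain: f = 0.25/(log₁₀[0.0247/3.7 + 5.74/7055^0.9])² = 0.25/(log₁₀[0.00668 + 0.00197])² = 0.25/(-2.063)² = 0.05877.
Total minor-loss coefficient ΣK = 1·0.49 = 0.49.
ΔP = [f·L/D + ΣK]·(ρV²/2) = [0.05877·2.62/0.0188 + 0.49]·(928·2.277²/2) = [8.19 + 0.49]·2405 = 2.088e+04 Pa.

ΔP ≈ 20900 Pa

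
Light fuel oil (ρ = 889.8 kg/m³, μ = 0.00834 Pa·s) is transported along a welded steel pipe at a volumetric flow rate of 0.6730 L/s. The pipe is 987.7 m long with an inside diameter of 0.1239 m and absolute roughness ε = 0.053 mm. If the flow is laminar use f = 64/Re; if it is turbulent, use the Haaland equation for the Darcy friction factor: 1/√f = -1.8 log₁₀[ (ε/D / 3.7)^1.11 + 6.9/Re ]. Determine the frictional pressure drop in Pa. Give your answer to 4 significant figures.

ΔP ≈ 958.5 Pa

Q = 0.6730 L/s = 0.6730/1000 = 0.000673 m³/s.
Cross-sectional area A = πD²/4 = π(0.1239)²/4 = 0.01206 m²; mean velocity V = Q/A = 0.000673/0.01206 = 0.05582 m/s.
Reynolds number Re = ρVD/μ = 889.8 · 0.05582 · 0.1239 / 0.00834 = 737.9.
Re < 2300 → laminar flow, so f = 64/Re = 64/737.9 = 0.08674 (the turbulent correlation is not needed).
Darcy-Weisbach: ΔP = f(L/D)(ρV²/2) = 0.08674·(987.7/0.1239)·(889.8·0.05582²/2) = 0.08674·7972·1.386 = 958.5 Pa.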